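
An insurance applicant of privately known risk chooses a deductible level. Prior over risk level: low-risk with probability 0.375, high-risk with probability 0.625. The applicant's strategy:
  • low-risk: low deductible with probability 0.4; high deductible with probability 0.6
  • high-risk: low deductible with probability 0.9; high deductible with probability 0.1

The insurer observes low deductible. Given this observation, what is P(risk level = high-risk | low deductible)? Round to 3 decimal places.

0.789

P(low deductible) = 0.375·0.4 + 0.625·0.9 = 0.7125
P(high-risk | low deductible) = (0.625·0.9) / 0.7125 = 0.5625 / 0.7125 = 0.789474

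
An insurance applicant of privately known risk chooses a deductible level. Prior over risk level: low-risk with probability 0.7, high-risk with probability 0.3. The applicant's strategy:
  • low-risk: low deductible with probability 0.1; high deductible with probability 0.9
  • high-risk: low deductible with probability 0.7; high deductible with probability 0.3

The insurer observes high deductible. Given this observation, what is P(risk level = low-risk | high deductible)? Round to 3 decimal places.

Apply Bayes' rule using the sender's strategy as the likelihood.
P(high deductible) = 0.7·0.9 + 0.3·0.3 = 0.72
P(low-risk | high deductible) = (0.7·0.9) / 0.72 = 0.63 / 0.72 = 0.875

0.875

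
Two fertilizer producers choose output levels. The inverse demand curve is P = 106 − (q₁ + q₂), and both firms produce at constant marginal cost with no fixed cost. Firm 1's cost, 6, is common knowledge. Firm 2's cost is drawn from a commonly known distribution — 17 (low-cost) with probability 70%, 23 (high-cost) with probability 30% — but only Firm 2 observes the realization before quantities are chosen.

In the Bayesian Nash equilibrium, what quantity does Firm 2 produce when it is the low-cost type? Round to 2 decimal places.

Firm 2 with cost c maximizes (106 − (q₁+q₂) − c)·q₂, giving q₂(c) = (106 − c − q₁)/2.
E[c₂] = 0.7·17 + 0.3·23 = 18.8
Firm 1's FOC against E[q₂] yields q₁ = (106 − 2·6 + E[c₂])/3 = (106 − 12 + 18.8)/3 = 37.6.
q₂(low-cost) = (106 − 17 − 37.6)/2 = 25.7.

25.70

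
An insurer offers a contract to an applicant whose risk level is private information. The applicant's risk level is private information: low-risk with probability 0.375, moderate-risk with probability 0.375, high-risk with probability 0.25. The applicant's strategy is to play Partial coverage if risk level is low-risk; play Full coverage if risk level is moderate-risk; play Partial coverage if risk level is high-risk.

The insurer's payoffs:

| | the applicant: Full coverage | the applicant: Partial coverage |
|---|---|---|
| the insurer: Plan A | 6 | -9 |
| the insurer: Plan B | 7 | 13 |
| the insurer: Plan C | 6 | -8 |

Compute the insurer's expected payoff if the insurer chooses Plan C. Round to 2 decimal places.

Take the expectation over the applicant's risk level, weighting each type's action by its prior probability.
E[Plan C] = 0.375·(-8) + 0.375·6 + 0.25·(-8) = (-3) + 2.25 + (-2) = -2.75

-2.75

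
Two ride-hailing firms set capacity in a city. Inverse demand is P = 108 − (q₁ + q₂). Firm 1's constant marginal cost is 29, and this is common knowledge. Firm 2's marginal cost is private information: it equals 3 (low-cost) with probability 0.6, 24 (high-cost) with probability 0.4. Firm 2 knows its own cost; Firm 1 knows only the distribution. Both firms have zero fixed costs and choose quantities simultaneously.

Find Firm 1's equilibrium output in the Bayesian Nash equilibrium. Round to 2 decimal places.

Type-c best response for Firm 2: q₂(c) = (108 − c)/2 − q₁/2.
Firm 1 maximizes expected profit; its first-order condition is 108 − 2q₁ − E[q₂] − 29 = 0.
Substituting E[q₂] and solving: E[c₂] = 11.4, so q₁ = (108 − 2·29 + 11.4)/3 = 20.4667.

20.47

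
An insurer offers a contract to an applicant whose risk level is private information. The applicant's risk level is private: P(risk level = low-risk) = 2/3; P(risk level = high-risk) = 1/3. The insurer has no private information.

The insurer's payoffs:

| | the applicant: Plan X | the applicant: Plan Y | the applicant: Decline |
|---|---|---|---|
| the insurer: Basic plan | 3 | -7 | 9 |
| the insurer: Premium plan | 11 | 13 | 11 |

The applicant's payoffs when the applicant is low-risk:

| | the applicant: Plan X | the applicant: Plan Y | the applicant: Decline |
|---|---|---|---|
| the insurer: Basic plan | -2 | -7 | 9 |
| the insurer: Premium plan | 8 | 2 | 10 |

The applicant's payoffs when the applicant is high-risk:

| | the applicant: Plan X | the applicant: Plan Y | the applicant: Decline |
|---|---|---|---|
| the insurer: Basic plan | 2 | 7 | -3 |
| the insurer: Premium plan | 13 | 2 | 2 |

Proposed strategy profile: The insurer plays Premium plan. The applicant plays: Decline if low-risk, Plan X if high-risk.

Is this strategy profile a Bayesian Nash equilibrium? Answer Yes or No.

The insurer plays Premium plan: E[Premium plan] = 2/3·(11) + 1/3·(11) = 11; E[Basic plan] = 7. Best-responding. ✓
The applicant (risk level low-risk), facing Premium plan: Plan X gives 8, Plan Y gives 2, Decline gives 10. Proposed Decline is best. ✓
The applicant (risk level high-risk), facing Premium plan: Plan X gives 13, Plan Y gives 2, Decline gives 2. Proposed Plan X is best. ✓

Yes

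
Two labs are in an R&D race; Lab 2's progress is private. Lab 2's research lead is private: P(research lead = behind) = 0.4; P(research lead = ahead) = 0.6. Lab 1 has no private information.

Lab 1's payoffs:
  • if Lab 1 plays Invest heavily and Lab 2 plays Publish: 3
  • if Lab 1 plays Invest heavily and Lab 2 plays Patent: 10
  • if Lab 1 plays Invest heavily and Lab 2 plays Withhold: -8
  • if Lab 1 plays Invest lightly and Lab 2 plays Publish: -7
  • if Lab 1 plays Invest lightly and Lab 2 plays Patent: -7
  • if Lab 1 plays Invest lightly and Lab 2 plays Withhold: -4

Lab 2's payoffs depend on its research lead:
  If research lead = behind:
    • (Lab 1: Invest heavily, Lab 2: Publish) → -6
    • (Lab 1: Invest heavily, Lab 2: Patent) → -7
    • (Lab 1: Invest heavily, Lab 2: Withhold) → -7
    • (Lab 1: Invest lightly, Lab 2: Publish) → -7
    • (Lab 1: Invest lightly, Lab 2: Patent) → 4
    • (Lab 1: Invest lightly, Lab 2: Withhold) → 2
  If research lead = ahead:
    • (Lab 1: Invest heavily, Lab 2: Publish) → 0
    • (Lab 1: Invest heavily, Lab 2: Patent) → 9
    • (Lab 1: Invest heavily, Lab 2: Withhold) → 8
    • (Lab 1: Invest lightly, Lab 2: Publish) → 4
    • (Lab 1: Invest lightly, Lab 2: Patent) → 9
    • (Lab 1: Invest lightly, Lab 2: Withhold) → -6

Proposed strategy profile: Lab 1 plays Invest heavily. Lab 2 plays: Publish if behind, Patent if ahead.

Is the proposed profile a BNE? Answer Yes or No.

Yes

A profile is a BNE iff every type of every player is best-responding given beliefs about the other side.
Lab 1 plays Invest heavily: E[Invest heavily] = 0.4·(3) + 0.6·(10) = 7.2; E[Invest lightly] = -7. Best-responding. ✓
Lab 2 (research lead behind), facing Invest heavily: Publish gives -6, Patent gives -7, Withhold gives -7. Proposed Publish is best. ✓
Lab 2 (research lead ahead), facing Invest heavily: Publish gives 0, Patent gives 9, Withhold gives 8. Proposed Patent is best. ✓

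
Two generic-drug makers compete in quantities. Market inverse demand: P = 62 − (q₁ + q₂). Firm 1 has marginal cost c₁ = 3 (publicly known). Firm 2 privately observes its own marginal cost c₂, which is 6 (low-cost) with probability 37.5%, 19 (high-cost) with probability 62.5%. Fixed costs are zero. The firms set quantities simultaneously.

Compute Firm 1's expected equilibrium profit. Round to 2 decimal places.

546.39

Type-c best response for Firm 2: q₂(c) = (62 − c)/2 − q₁/2.
Firm 1 maximizes expected profit; its first-order condition is 62 − 2q₁ − E[q₂] − 3 = 0.
Substituting E[q₂] and solving: E[c₂] = 14.125, so q₁ = (62 − 2·3 + 14.125)/3 = 23.375.
E[P] = 62 − (q₁ + E[q₂]) = 26.375; Firm 1's expected profit = (E[P] − 3)·q₁ = (26.375 − 3)·23.375 = 546.391.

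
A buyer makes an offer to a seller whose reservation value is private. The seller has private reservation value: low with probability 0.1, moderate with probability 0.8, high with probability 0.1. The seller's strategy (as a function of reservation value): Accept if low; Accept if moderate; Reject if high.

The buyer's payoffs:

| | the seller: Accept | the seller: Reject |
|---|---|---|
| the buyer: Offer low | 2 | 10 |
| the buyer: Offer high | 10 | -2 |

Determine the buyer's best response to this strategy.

Offer high

E[Offer low] = 0.1·(2) + 0.8·(2) + 0.1·(10) = 2.8
E[Offer high] = 0.1·(10) + 0.8·(10) + 0.1·(-2) = 8.8
Best response: Offer high (8.8 is the largest).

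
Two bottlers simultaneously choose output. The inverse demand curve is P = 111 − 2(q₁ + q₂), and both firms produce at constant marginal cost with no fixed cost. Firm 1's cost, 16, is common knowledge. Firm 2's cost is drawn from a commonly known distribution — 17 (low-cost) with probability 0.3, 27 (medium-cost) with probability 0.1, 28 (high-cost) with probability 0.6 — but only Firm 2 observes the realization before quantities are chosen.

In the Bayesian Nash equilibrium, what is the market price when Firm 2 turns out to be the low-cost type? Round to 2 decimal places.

Type-c best response for Firm 2: q₂(c) = (111 − c)/4 − q₁/2.
Firm 1 maximizes expected profit; its first-order condition is 111 − 4q₁ − 2E[q₂] − 16 = 0.
Substituting E[q₂] and solving: E[c₂] = 24.6, so q₁ = (111 − 2·16 + 24.6)/6 = 17.2667.
q₂(low-cost) = 14.8667, so P = 111 − 2·(17.2667 + 14.8667) = 46.7333.

46.73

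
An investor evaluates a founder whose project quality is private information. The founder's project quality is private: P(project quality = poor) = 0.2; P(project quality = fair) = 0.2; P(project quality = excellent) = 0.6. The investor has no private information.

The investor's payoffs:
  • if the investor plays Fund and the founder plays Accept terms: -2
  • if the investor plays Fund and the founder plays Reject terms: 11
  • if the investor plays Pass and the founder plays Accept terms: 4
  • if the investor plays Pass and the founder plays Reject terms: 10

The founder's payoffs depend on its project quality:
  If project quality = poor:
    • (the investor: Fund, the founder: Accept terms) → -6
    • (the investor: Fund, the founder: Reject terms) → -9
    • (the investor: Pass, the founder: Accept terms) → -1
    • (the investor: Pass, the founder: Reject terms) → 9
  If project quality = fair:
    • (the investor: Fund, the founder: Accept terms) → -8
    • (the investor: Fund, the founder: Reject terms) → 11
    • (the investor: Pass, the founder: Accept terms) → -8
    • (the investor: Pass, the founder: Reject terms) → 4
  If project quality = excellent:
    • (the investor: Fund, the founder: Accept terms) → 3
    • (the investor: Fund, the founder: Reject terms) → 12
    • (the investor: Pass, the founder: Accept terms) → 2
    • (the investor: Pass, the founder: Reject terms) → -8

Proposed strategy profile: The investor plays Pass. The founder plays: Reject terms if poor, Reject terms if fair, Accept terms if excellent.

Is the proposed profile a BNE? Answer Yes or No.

The investor plays Pass: E[Pass] = 0.2·(10) + 0.2·(10) + 0.6·(4) = 6.4; E[Fund] = 3.2. Best-responding. ✓
The founder (project quality poor), facing Pass: Accept terms gives -1, Reject terms gives 9. Proposed Reject terms is best. ✓
The founder (project quality fair), facing Pass: Accept terms gives -8, Reject terms gives 4. Proposed Reject terms is best. ✓
The founder (project quality excellent), facing Pass: Accept terms gives 2, Reject terms gives -8. Proposed Accept terms is best. ✓

Yes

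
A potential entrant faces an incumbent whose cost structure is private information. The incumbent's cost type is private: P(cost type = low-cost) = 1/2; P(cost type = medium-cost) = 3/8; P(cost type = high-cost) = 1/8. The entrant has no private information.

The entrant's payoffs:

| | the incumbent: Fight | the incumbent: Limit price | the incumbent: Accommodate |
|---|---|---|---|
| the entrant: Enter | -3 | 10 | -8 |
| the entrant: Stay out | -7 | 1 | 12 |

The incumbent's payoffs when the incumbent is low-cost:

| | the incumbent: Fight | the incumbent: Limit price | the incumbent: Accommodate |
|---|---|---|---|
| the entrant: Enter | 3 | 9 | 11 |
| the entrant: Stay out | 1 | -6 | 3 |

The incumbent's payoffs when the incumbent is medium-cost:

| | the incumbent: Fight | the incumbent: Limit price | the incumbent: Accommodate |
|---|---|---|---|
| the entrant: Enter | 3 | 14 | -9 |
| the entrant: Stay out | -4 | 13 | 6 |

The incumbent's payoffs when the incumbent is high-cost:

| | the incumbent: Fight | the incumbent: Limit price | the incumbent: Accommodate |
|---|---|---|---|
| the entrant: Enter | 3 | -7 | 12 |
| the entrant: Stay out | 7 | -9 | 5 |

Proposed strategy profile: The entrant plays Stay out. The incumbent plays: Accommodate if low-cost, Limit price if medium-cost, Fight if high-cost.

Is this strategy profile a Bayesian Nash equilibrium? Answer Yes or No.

A profile is a BNE iff every type of every player is best-responding given beliefs about the other side.
The entrant plays Stay out: E[Stay out] = 1/2·(12) + 3/8·(1) + 1/8·(-7) = 11/2; E[Enter] = -5/8. Best-responding. ✓
The incumbent (cost type low-cost), facing Stay out: Fight gives 1, Limit price gives -6, Accommodate gives 3. Proposed Accommodate is best. ✓
The incumbent (cost type medium-cost), facing Stay out: Fight gives -4, Limit price gives 13, Accommodate gives 6. Proposed Limit price is best. ✓
The incumbent (cost type high-cost), facing Stay out: Fight gives 7, Limit price gives -9, Accommodate gives 5. Proposed Fight is best. ✓

Yes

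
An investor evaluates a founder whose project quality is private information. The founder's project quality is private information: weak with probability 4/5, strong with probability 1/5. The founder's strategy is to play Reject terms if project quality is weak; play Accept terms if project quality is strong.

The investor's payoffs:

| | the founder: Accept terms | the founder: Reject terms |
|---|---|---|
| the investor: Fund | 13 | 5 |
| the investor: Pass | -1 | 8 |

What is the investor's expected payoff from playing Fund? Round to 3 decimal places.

Take the expectation over the founder's project quality, weighting each type's action by its prior probability.
E[Fund] = 4/5·5 + 1/5·13 = 4 + 13/5 = 33/5

6.600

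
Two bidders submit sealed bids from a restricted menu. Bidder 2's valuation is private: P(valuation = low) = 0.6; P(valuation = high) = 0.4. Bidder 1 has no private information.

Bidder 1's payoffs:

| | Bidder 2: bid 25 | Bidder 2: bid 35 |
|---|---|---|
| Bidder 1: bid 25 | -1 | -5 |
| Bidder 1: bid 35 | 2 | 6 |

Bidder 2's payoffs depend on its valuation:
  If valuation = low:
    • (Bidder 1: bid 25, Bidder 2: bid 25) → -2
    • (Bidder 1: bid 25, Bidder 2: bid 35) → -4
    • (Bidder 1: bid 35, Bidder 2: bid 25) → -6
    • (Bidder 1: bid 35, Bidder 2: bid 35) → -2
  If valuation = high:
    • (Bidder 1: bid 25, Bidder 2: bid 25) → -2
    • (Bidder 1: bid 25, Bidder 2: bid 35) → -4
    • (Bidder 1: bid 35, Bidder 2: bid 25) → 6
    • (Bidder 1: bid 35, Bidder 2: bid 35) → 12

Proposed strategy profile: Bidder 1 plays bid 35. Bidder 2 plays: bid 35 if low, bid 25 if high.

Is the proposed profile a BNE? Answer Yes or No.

No

Bidder 1 plays bid 35: E[bid 35] = 0.6·(6) + 0.4·(2) = 4.4; E[bid 25] = -3.4. Best-responding. ✓
Bidder 2 (valuation low), facing bid 35: bid 25 gives -6, bid 35 gives -2. Proposed bid 35 is best. ✓
Bidder 2 (valuation high), facing bid 35: bid 25 gives 6, bid 35 gives 12. Proposed bid 25 is not best — profitable deviation exists. ✗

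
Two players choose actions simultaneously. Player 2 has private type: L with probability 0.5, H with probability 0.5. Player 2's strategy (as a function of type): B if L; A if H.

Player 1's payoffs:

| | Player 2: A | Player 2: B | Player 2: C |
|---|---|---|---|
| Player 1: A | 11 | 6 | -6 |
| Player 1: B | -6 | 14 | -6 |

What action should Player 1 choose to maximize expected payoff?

Compute Player 1's expected payoff for each action, taking the expectation over Player 2's type.
E[A] = 0.5·(6) + 0.5·(11) = 8.5
E[B] = 0.5·(14) + 0.5·(-6) = 4
Best response: A (8.5 is the largest).

A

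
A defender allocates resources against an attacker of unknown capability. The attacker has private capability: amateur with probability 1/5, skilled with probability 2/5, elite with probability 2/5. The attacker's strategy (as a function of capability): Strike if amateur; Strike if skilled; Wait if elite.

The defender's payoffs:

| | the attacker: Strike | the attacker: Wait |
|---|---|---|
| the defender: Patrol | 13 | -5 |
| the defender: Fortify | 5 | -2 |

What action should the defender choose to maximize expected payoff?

Patrol

E[Patrol] = 1/5·(13) + 2/5·(13) + 2/5·(-5) = 29/5
E[Fortify] = 1/5·(5) + 2/5·(5) + 2/5·(-2) = 11/5
Best response: Patrol (29/5 is the largest).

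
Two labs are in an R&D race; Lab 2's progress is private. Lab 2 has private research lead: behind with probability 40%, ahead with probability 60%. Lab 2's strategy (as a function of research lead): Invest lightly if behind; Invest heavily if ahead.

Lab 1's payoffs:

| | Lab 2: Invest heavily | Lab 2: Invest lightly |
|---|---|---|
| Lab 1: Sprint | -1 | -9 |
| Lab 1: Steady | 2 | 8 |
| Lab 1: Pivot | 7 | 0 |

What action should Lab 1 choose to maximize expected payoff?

E[Sprint] = 0.4·(-9) + 0.6·(-1) = -4.2
E[Steady] = 0.4·(8) + 0.6·(2) = 4.4
E[Pivot] = 0.4·(0) + 0.6·(7) = 4.2
Best response: Steady (4.4 is the largest).

Steady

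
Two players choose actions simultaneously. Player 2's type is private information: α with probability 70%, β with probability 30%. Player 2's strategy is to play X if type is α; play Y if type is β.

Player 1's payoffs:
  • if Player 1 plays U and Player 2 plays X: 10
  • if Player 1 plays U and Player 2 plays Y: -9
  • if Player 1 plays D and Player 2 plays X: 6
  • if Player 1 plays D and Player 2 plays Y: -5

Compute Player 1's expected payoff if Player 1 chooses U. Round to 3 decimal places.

E[U] = 0.7·10 + 0.3·(-9) = 7 + (-2.7) = 4.3

4.300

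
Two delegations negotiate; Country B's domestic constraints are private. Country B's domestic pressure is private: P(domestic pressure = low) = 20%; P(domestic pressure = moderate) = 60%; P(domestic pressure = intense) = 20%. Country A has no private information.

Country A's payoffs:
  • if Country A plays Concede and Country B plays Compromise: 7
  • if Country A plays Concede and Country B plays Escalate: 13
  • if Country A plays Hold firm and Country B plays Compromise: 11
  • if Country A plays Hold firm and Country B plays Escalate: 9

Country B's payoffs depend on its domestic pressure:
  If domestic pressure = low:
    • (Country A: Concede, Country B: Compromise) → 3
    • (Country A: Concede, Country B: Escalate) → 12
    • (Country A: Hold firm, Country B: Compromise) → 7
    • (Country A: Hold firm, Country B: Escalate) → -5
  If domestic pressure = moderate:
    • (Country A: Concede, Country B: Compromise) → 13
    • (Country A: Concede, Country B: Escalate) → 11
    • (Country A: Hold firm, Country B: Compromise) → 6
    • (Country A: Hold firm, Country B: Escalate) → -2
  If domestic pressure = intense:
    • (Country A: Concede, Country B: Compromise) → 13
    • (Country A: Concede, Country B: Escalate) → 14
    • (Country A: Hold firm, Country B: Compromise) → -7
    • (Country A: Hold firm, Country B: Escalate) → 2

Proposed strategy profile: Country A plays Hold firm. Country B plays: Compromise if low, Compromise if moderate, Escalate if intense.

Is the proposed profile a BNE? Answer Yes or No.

Country A plays Hold firm: E[Hold firm] = 0.2·(11) + 0.6·(11) + 0.2·(9) = 10.6; E[Concede] = 8.2. Best-responding. ✓
Country B (domestic pressure low), facing Hold firm: Compromise gives 7, Escalate gives -5. Proposed Compromise is best. ✓
Country B (domestic pressure moderate), facing Hold firm: Compromise gives 6, Escalate gives -2. Proposed Compromise is best. ✓
Country B (domestic pressure intense), facing Hold firm: Compromise gives -7, Escalate gives 2. Proposed Escalate is best. ✓

Yes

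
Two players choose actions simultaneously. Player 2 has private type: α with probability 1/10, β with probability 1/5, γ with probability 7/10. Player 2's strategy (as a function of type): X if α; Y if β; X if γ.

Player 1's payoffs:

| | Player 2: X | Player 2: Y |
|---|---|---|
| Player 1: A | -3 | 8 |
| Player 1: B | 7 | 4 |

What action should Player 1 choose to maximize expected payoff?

E[A] = 1/10·(-3) + 1/5·(8) + 7/10·(-3) = -4/5
E[B] = 1/10·(7) + 1/5·(4) + 7/10·(7) = 32/5
Best response: B (32/5 is the largest).

B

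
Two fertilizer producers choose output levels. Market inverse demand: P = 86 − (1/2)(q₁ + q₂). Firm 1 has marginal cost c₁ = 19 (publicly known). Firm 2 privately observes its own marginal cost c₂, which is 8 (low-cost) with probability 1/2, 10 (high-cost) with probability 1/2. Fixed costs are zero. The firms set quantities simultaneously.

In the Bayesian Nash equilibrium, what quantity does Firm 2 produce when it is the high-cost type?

Type-c best response for Firm 2: q₂(c) = (86 − c) − q₁/2.
Firm 1 maximizes expected profit; its first-order condition is 86 − q₁ − (1/2)E[q₂] − 19 = 0.
Substituting E[q₂] and solving: E[c₂] = 9, so q₁ = (86 − 2·19 + 9)/(3/2) = 38.
q₂(high-cost) = (86 − 10 − (1/2)·38) = 57.

57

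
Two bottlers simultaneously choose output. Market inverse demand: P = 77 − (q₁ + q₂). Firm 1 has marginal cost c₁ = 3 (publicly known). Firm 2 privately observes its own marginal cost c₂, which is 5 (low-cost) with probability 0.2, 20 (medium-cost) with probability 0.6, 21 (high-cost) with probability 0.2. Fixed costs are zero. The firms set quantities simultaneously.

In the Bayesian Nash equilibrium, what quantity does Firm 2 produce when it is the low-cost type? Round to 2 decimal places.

Type-c best response for Firm 2: q₂(c) = (77 − c)/2 − q₁/2.
Firm 1 maximizes expected profit; its first-order condition is 77 − 2q₁ − E[q₂] − 3 = 0.
Substituting E[q₂] and solving: E[c₂] = 17.2, so q₁ = (77 − 2·3 + 17.2)/3 = 29.4.
q₂(low-cost) = (77 − 5 − 29.4)/2 = 21.3.

21.30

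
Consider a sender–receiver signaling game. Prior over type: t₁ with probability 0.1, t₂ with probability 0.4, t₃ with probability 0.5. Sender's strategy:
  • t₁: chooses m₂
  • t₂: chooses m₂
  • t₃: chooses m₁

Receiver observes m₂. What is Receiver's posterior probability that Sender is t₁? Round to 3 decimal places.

Apply Bayes' rule using the sender's strategy as the likelihood.
P(m₂) = 0.1·1 + 0.4·1 + 0.5·0 = 0.5
P(t₁ | m₂) = (0.1·1) / 0.5 = 0.1 / 0.5 = 0.2

0.200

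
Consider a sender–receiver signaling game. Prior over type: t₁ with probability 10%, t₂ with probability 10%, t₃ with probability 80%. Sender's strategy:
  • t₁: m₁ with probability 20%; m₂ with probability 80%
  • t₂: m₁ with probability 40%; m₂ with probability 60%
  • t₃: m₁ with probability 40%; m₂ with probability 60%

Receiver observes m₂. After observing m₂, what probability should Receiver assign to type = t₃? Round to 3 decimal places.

0.774

Apply Bayes' rule using the sender's strategy as the likelihood.
P(m₂) = 0.1·0.8 + 0.1·0.6 + 0.8·0.6 = 0.62
P(t₃ | m₂) = (0.8·0.6) / 0.62 = 0.48 / 0.62 = 0.774194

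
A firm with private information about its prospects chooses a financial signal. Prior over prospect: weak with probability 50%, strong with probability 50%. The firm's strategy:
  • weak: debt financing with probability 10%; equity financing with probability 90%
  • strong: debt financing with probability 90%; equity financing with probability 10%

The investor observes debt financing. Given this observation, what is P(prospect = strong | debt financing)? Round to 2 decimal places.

0.90

P(debt financing) = 0.5·0.1 + 0.5·0.9 = 0.5
P(strong | debt financing) = (0.5·0.9) / 0.5 = 0.45 / 0.5 = 0.9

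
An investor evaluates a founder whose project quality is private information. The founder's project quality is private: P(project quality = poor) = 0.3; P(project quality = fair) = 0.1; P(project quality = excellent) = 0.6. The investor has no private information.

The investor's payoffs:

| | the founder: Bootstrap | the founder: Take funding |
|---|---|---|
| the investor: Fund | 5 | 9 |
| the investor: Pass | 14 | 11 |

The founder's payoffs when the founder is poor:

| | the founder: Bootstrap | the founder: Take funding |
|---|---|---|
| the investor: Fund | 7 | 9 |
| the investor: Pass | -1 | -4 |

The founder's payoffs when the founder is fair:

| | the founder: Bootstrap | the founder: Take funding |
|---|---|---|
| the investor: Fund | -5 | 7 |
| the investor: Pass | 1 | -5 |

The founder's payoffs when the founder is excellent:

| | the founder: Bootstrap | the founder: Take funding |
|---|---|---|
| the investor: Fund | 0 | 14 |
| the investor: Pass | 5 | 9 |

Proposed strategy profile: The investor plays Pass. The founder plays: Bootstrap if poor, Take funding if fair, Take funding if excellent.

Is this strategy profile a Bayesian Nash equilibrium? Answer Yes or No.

No

A profile is a BNE iff every type of every player is best-responding given beliefs about the other side.
The investor plays Pass: E[Pass] = 0.3·(14) + 0.1·(11) + 0.6·(11) = 11.9; E[Fund] = 7.8. Best-responding. ✓
The founder (project quality poor), facing Pass: Bootstrap gives -1, Take funding gives -4. Proposed Bootstrap is best. ✓
The founder (project quality fair), facing Pass: Bootstrap gives 1, Take funding gives -5. Proposed Take funding is not best — profitable deviation exists. ✗
The founder (project quality excellent), facing Pass: Bootstrap gives 5, Take funding gives 9. Proposed Take funding is best. ✓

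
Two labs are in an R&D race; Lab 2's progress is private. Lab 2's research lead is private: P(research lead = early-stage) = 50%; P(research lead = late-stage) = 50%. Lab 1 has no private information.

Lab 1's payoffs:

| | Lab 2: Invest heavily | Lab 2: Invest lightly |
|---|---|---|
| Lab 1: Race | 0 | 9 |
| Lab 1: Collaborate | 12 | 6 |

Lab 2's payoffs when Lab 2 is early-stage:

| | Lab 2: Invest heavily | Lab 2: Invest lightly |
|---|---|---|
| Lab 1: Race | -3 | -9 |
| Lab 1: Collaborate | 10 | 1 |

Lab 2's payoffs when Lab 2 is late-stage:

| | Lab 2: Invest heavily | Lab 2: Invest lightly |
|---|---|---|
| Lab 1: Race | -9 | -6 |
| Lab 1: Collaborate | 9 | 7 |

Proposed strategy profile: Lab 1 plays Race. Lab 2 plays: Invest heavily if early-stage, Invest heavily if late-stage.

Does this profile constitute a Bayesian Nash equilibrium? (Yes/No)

Lab 1 plays Race: E[Race] = 0.5·(0) + 0.5·(0) = 0; E[Collaborate] = 12. Not best-responding. ✗
Lab 2 (research lead early-stage), facing Race: Invest heavily gives -3, Invest lightly gives -9. Proposed Invest heavily is best. ✓
Lab 2 (research lead late-stage), facing Race: Invest heavily gives -9, Invest lightly gives -6. Proposed Invest heavily is not best — profitable deviation exists. ✗

No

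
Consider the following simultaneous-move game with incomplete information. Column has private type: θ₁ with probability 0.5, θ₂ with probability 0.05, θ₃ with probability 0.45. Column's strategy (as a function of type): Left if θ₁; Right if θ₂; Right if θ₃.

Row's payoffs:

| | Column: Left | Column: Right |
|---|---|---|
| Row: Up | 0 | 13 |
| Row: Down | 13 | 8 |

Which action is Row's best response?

Compute Row's expected payoff for each action, taking the expectation over Column's type.
E[Up] = 0.5·(0) + 0.05·(13) + 0.45·(13) = 6.5
E[Down] = 0.5·(13) + 0.05·(8) + 0.45·(8) = 10.5
Best response: Down (10.5 is the largest).

Down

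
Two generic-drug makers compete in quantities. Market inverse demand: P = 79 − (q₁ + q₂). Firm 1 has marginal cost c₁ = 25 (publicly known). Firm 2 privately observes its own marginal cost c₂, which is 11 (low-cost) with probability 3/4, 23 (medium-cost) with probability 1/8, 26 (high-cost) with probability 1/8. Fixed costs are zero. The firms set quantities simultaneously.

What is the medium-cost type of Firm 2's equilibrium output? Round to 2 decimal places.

20.77

Type-c best response for Firm 2: q₂(c) = (79 − c)/2 − q₁/2.
Firm 1 maximizes expected profit; its first-order condition is 79 − 2q₁ − E[q₂] − 25 = 0.
Substituting E[q₂] and solving: E[c₂] = 14.375, so q₁ = (79 − 2·25 + 14.375)/3 = 14.4583.
q₂(medium-cost) = (79 − 23 − 14.4583)/2 = 20.7708.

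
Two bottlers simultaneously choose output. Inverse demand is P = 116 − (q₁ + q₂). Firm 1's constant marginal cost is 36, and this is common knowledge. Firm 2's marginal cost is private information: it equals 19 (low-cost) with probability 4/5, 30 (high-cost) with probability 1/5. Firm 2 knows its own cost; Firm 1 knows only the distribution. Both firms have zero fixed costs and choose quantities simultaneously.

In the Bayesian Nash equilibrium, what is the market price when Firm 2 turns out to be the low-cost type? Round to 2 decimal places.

56.63

Type-c best response for Firm 2: q₂(c) = (116 − c)/2 − q₁/2.
Firm 1 maximizes expected profit; its first-order condition is 116 − 2q₁ − E[q₂] − 36 = 0.
Substituting E[q₂] and solving: E[c₂] = 21.2, so q₁ = (116 − 2·36 + 21.2)/3 = 21.7333.
q₂(low-cost) = 37.6333, so P = 116 − (21.7333 + 37.6333) = 56.6333.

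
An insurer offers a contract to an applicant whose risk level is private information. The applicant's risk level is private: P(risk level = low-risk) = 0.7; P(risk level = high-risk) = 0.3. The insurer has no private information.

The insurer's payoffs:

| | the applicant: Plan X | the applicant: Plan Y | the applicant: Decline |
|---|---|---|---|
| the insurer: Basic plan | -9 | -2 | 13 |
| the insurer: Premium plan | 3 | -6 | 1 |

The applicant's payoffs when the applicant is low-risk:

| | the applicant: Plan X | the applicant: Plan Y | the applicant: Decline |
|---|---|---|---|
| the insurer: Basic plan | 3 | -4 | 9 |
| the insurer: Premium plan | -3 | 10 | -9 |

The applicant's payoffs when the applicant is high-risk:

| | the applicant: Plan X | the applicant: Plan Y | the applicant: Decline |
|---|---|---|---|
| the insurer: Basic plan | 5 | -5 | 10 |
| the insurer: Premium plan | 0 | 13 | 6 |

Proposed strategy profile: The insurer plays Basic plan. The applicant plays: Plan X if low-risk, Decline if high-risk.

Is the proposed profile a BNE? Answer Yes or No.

The insurer plays Basic plan: E[Basic plan] = 0.7·(-9) + 0.3·(13) = -2.4; E[Premium plan] = 2.4. Not best-responding. ✗
The applicant (risk level low-risk), facing Basic plan: Plan X gives 3, Plan Y gives -4, Decline gives 9. Proposed Plan X is not best — profitable deviation exists. ✗
The applicant (risk level high-risk), facing Basic plan: Plan X gives 5, Plan Y gives -5, Decline gives 10. Proposed Decline is best. ✓

No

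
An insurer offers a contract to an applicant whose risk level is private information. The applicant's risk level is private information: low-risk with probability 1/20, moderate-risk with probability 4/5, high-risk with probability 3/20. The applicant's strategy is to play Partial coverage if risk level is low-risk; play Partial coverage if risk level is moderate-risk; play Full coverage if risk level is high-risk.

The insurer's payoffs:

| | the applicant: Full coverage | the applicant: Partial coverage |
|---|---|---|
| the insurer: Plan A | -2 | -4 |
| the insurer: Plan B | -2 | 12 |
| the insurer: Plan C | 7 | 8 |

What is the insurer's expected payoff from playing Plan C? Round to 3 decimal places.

7.850

E[Plan C] = 1/20·8 + 4/5·8 + 3/20·7 = 2/5 + 32/5 + 21/20 = 157/20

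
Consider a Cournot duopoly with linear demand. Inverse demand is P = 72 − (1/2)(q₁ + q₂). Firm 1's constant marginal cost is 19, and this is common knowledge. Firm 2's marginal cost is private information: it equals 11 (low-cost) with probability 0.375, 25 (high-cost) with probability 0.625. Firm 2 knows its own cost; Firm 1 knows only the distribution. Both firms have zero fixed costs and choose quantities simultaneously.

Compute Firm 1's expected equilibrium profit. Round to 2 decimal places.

Type-c best response for Firm 2: q₂(c) = (72 − c) − q₁/2.
Firm 1 maximizes expected profit; its first-order condition is 72 − q₁ − (1/2)E[q₂] − 19 = 0.
Substituting E[q₂] and solving: E[c₂] = 19.75, so q₁ = (72 − 2·19 + 19.75)/(3/2) = 35.8333.
E[P] = 72 − (1/2)·(q₁ + E[q₂]) = 36.9167; Firm 1's expected profit = (E[P] − 19)·q₁ = (36.9167 − 19)·35.8333 = 642.014.

642.01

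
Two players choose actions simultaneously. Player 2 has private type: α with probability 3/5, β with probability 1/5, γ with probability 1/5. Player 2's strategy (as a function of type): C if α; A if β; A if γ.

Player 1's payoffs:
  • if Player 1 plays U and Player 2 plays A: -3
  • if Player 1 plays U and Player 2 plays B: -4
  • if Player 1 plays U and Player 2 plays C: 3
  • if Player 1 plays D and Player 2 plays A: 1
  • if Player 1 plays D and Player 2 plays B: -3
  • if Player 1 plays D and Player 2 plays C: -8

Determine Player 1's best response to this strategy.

U

E[U] = 3/5·(3) + 1/5·(-3) + 1/5·(-3) = 3/5
E[D] = 3/5·(-8) + 1/5·(1) + 1/5·(1) = -22/5
Best response: U (3/5 is the largest).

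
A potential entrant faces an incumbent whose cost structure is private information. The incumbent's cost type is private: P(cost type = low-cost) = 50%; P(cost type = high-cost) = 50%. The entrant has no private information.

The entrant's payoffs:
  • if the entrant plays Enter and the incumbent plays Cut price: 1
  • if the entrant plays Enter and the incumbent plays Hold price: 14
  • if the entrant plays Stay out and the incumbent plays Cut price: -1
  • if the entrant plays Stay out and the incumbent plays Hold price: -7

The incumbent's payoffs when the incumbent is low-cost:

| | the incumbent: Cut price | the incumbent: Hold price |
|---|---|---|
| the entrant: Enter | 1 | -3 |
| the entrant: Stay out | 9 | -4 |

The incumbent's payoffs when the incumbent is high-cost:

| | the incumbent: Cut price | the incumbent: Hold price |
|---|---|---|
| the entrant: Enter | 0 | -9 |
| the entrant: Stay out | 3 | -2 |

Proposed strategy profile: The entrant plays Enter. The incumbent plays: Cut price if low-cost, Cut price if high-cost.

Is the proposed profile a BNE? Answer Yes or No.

The entrant plays Enter: E[Enter] = 0.5·(1) + 0.5·(1) = 1; E[Stay out] = -1. Best-responding. ✓
The incumbent (cost type low-cost), facing Enter: Cut price gives 1, Hold price gives -3. Proposed Cut price is best. ✓
The incumbent (cost type high-cost), facing Enter: Cut price gives 0, Hold price gives -9. Proposed Cut price is best. ✓

Yes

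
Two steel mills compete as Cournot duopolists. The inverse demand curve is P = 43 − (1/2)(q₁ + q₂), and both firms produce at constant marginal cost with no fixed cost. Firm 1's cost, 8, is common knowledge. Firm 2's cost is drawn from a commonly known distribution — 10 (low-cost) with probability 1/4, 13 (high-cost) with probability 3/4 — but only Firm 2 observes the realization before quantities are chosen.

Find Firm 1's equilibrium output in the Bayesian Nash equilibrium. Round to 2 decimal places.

Each type of Firm 2 best-responds to q₁; Firm 1 best-responds to the expected q₂ over Firm 2's types.
Firm 2 with cost c maximizes (43 − (1/2)(q₁+q₂) − c)·q₂, giving q₂(c) = (43 − c − (1/2)q₁).
E[c₂] = 1/4·10 + 3/4·13 = 12.25
Firm 1's FOC against E[q₂] yields q₁ = (43 − 2·8 + E[c₂])/(3/2) = (43 − 16 + 12.25)/(3/2) = 26.1667.

26.17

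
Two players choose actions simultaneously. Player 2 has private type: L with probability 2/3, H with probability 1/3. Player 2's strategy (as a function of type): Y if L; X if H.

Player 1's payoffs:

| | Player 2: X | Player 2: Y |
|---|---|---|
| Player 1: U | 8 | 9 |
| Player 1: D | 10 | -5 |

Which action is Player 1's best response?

E[U] = 2/3·(9) + 1/3·(8) = 26/3
E[D] = 2/3·(-5) + 1/3·(10) = 0
Best response: U (26/3 is the largest).

U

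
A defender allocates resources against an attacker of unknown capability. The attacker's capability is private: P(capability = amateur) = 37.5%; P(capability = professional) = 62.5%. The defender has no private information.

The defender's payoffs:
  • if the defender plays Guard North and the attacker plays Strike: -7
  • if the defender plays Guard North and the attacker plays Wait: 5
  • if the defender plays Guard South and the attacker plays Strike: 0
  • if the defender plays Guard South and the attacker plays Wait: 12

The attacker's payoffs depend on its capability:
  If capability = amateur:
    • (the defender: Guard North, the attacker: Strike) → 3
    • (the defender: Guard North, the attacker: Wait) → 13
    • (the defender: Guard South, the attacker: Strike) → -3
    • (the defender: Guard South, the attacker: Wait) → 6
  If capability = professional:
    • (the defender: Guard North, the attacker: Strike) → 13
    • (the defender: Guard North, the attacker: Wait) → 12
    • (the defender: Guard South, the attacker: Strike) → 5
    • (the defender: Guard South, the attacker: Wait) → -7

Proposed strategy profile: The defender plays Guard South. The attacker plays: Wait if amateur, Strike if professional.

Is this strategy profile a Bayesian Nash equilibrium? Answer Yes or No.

Yes

The defender plays Guard South: E[Guard South] = 0.375·(12) + 0.625·(0) = 4.5; E[Guard North] = -2.5. Best-responding. ✓
The attacker (capability amateur), facing Guard South: Strike gives -3, Wait gives 6. Proposed Wait is best. ✓
The attacker (capability professional), facing Guard South: Strike gives 5, Wait gives -7. Proposed Strike is best. ✓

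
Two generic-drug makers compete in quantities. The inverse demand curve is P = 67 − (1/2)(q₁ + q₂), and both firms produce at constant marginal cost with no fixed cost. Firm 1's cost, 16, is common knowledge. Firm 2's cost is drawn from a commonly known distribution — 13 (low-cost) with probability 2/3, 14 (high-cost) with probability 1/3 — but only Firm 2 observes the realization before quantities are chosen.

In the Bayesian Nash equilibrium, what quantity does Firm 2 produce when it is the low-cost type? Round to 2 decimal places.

37.89

Type-c best response for Firm 2: q₂(c) = (67 − c) − q₁/2.
Firm 1 maximizes expected profit; its first-order condition is 67 − q₁ − (1/2)E[q₂] − 16 = 0.
Substituting E[q₂] and solving: E[c₂] = 13.3333, so q₁ = (67 − 2·16 + 13.3333)/(3/2) = 32.2222.
q₂(low-cost) = (67 − 13 − (1/2)·32.2222) = 37.8889.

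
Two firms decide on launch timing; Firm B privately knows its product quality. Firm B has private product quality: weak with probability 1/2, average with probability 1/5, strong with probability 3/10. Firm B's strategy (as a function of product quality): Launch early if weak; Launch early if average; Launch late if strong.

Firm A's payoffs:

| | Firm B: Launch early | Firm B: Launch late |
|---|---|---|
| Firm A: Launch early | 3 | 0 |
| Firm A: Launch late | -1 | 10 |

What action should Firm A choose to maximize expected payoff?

Launch late

E[Launch early] = 1/2·(3) + 1/5·(3) + 3/10·(0) = 21/10
E[Launch late] = 1/2·(-1) + 1/5·(-1) + 3/10·(10) = 23/10
Best response: Launch late (23/10 is the largest).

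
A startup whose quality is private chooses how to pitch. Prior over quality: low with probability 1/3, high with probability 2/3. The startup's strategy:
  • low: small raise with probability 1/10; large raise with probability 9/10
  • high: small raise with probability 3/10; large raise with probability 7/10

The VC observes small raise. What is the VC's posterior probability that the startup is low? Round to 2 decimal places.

P(small raise) = (1/3)·(1/10) + (2/3)·(3/10) = 7/30
P(low | small raise) = ((1/3)·(1/10)) / (7/30) = (1/30) / (7/30) = 1/7

0.14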